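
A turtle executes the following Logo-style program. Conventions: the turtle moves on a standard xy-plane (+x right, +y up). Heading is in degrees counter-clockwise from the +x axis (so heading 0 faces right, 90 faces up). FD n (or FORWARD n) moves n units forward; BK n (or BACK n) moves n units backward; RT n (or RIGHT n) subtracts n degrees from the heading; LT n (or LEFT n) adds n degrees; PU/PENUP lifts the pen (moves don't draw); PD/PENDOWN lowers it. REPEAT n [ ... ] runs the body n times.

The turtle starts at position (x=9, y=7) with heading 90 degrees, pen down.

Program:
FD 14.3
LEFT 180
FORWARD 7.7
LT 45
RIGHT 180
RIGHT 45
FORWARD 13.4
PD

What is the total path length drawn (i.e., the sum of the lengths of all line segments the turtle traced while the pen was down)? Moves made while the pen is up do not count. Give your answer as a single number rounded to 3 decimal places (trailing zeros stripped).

Answer: 35.4

Derivation:
Executing turtle program step by step:
Start: pos=(9,7), heading=90, pen down
FD 14.3: (9,7) -> (9,21.3) [heading=90, draw]
LT 180: heading 90 -> 270
FD 7.7: (9,21.3) -> (9,13.6) [heading=270, draw]
LT 45: heading 270 -> 315
RT 180: heading 315 -> 135
RT 45: heading 135 -> 90
FD 13.4: (9,13.6) -> (9,27) [heading=90, draw]
PD: pen down
Final: pos=(9,27), heading=90, 3 segment(s) drawn

Segment lengths:
  seg 1: (9,7) -> (9,21.3), length = 14.3
  seg 2: (9,21.3) -> (9,13.6), length = 7.7
  seg 3: (9,13.6) -> (9,27), length = 13.4
Total = 35.4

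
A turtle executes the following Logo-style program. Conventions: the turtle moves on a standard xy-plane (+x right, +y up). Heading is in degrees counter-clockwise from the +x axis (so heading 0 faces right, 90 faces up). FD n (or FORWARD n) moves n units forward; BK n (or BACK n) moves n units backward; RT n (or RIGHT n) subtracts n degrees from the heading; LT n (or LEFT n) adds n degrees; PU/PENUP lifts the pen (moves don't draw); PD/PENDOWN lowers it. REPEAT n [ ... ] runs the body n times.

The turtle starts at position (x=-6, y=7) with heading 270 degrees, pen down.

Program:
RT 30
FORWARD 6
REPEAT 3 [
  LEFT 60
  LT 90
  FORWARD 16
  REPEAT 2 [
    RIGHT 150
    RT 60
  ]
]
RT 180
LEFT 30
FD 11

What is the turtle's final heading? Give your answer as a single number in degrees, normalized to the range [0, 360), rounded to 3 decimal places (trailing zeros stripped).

Executing turtle program step by step:
Start: pos=(-6,7), heading=270, pen down
RT 30: heading 270 -> 240
FD 6: (-6,7) -> (-9,1.804) [heading=240, draw]
REPEAT 3 [
  -- iteration 1/3 --
  LT 60: heading 240 -> 300
  LT 90: heading 300 -> 30
  FD 16: (-9,1.804) -> (4.856,9.804) [heading=30, draw]
  REPEAT 2 [
    -- iteration 1/2 --
    RT 150: heading 30 -> 240
    RT 60: heading 240 -> 180
    -- iteration 2/2 --
    RT 150: heading 180 -> 30
    RT 60: heading 30 -> 330
  ]
  -- iteration 2/3 --
  LT 60: heading 330 -> 30
  LT 90: heading 30 -> 120
  FD 16: (4.856,9.804) -> (-3.144,23.66) [heading=120, draw]
  REPEAT 2 [
    -- iteration 1/2 --
    RT 150: heading 120 -> 330
    RT 60: heading 330 -> 270
    -- iteration 2/2 --
    RT 150: heading 270 -> 120
    RT 60: heading 120 -> 60
  ]
  -- iteration 3/3 --
  LT 60: heading 60 -> 120
  LT 90: heading 120 -> 210
  FD 16: (-3.144,23.66) -> (-17,15.66) [heading=210, draw]
  REPEAT 2 [
    -- iteration 1/2 --
    RT 150: heading 210 -> 60
    RT 60: heading 60 -> 0
    -- iteration 2/2 --
    RT 150: heading 0 -> 210
    RT 60: heading 210 -> 150
  ]
]
RT 180: heading 150 -> 330
LT 30: heading 330 -> 0
FD 11: (-17,15.66) -> (-6,15.66) [heading=0, draw]
Final: pos=(-6,15.66), heading=0, 5 segment(s) drawn

Answer: 0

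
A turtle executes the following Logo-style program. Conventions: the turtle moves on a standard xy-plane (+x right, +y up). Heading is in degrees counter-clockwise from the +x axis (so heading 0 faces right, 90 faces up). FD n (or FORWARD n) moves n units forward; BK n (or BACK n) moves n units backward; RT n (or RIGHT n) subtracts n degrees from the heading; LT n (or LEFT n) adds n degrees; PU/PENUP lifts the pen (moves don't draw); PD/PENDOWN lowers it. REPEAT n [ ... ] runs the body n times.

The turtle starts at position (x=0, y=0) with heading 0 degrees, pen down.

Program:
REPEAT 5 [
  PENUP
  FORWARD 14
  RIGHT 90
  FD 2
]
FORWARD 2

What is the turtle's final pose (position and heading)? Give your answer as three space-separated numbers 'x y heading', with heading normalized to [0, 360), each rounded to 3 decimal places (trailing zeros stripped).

Executing turtle program step by step:
Start: pos=(0,0), heading=0, pen down
REPEAT 5 [
  -- iteration 1/5 --
  PU: pen up
  FD 14: (0,0) -> (14,0) [heading=0, move]
  RT 90: heading 0 -> 270
  FD 2: (14,0) -> (14,-2) [heading=270, move]
  -- iteration 2/5 --
  PU: pen up
  FD 14: (14,-2) -> (14,-16) [heading=270, move]
  RT 90: heading 270 -> 180
  FD 2: (14,-16) -> (12,-16) [heading=180, move]
  -- iteration 3/5 --
  PU: pen up
  FD 14: (12,-16) -> (-2,-16) [heading=180, move]
  RT 90: heading 180 -> 90
  FD 2: (-2,-16) -> (-2,-14) [heading=90, move]
  -- iteration 4/5 --
  PU: pen up
  FD 14: (-2,-14) -> (-2,0) [heading=90, move]
  RT 90: heading 90 -> 0
  FD 2: (-2,0) -> (0,0) [heading=0, move]
  -- iteration 5/5 --
  PU: pen up
  FD 14: (0,0) -> (14,0) [heading=0, move]
  RT 90: heading 0 -> 270
  FD 2: (14,0) -> (14,-2) [heading=270, move]
]
FD 2: (14,-2) -> (14,-4) [heading=270, move]
Final: pos=(14,-4), heading=270, 0 segment(s) drawn

Answer: 14 -4 270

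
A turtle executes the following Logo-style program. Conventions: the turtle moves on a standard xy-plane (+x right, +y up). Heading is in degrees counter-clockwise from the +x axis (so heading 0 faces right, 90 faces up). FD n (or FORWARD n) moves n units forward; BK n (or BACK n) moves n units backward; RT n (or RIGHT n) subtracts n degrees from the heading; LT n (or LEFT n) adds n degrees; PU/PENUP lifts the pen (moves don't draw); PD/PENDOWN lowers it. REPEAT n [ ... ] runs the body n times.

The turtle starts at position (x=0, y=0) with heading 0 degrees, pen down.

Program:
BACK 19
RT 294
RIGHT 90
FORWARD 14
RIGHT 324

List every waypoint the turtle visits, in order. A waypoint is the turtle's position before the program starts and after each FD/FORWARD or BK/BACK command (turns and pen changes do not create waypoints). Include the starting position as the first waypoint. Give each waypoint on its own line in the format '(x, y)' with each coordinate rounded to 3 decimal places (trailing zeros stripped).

Answer: (0, 0)
(-19, 0)
(-6.21, -5.694)

Derivation:
Executing turtle program step by step:
Start: pos=(0,0), heading=0, pen down
BK 19: (0,0) -> (-19,0) [heading=0, draw]
RT 294: heading 0 -> 66
RT 90: heading 66 -> 336
FD 14: (-19,0) -> (-6.21,-5.694) [heading=336, draw]
RT 324: heading 336 -> 12
Final: pos=(-6.21,-5.694), heading=12, 2 segment(s) drawn
Waypoints (3 total):
(0, 0)
(-19, 0)
(-6.21, -5.694)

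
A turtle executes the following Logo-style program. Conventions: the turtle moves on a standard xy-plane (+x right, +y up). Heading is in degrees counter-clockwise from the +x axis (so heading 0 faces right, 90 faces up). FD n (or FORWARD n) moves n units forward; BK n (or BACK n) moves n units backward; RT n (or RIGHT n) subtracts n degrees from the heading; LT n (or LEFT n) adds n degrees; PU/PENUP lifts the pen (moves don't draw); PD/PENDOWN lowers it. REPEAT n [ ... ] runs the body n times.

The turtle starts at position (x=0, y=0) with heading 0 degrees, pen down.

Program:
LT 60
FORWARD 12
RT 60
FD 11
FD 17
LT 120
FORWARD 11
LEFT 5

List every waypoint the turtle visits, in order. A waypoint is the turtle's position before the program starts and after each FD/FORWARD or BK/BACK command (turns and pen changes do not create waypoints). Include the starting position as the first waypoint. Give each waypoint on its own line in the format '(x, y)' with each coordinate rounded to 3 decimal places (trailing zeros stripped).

Executing turtle program step by step:
Start: pos=(0,0), heading=0, pen down
LT 60: heading 0 -> 60
FD 12: (0,0) -> (6,10.392) [heading=60, draw]
RT 60: heading 60 -> 0
FD 11: (6,10.392) -> (17,10.392) [heading=0, draw]
FD 17: (17,10.392) -> (34,10.392) [heading=0, draw]
LT 120: heading 0 -> 120
FD 11: (34,10.392) -> (28.5,19.919) [heading=120, draw]
LT 5: heading 120 -> 125
Final: pos=(28.5,19.919), heading=125, 4 segment(s) drawn
Waypoints (5 total):
(0, 0)
(6, 10.392)
(17, 10.392)
(34, 10.392)
(28.5, 19.919)

Answer: (0, 0)
(6, 10.392)
(17, 10.392)
(34, 10.392)
(28.5, 19.919)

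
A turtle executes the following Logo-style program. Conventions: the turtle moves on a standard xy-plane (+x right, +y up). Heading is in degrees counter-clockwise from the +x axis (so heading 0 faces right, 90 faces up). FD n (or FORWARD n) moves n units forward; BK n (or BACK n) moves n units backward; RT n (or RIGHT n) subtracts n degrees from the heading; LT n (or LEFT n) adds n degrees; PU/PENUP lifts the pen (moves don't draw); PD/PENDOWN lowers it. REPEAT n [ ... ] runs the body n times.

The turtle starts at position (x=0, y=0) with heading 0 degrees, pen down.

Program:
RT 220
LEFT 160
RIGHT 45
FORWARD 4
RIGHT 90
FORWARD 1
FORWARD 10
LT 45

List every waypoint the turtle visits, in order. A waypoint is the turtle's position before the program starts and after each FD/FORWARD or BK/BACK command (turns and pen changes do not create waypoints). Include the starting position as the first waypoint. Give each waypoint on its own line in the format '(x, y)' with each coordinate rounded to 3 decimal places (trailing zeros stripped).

Answer: (0, 0)
(-1.035, -3.864)
(-2.001, -3.605)
(-11.66, -1.017)

Derivation:
Executing turtle program step by step:
Start: pos=(0,0), heading=0, pen down
RT 220: heading 0 -> 140
LT 160: heading 140 -> 300
RT 45: heading 300 -> 255
FD 4: (0,0) -> (-1.035,-3.864) [heading=255, draw]
RT 90: heading 255 -> 165
FD 1: (-1.035,-3.864) -> (-2.001,-3.605) [heading=165, draw]
FD 10: (-2.001,-3.605) -> (-11.66,-1.017) [heading=165, draw]
LT 45: heading 165 -> 210
Final: pos=(-11.66,-1.017), heading=210, 3 segment(s) drawn
Waypoints (4 total):
(0, 0)
(-1.035, -3.864)
(-2.001, -3.605)
(-11.66, -1.017)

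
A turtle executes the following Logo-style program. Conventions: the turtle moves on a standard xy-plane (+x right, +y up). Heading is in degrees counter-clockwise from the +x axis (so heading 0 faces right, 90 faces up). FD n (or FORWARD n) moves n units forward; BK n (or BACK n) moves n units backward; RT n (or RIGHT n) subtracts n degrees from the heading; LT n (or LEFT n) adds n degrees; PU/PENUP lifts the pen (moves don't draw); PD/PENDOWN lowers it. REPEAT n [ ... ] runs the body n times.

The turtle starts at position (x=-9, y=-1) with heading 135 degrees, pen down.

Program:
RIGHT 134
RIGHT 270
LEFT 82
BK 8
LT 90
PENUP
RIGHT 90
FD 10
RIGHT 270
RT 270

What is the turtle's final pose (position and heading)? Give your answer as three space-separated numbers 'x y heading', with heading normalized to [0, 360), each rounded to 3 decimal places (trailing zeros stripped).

Answer: -10.985 -0.756 353

Derivation:
Executing turtle program step by step:
Start: pos=(-9,-1), heading=135, pen down
RT 134: heading 135 -> 1
RT 270: heading 1 -> 91
LT 82: heading 91 -> 173
BK 8: (-9,-1) -> (-1.06,-1.975) [heading=173, draw]
LT 90: heading 173 -> 263
PU: pen up
RT 90: heading 263 -> 173
FD 10: (-1.06,-1.975) -> (-10.985,-0.756) [heading=173, move]
RT 270: heading 173 -> 263
RT 270: heading 263 -> 353
Final: pos=(-10.985,-0.756), heading=353, 1 segment(s) drawn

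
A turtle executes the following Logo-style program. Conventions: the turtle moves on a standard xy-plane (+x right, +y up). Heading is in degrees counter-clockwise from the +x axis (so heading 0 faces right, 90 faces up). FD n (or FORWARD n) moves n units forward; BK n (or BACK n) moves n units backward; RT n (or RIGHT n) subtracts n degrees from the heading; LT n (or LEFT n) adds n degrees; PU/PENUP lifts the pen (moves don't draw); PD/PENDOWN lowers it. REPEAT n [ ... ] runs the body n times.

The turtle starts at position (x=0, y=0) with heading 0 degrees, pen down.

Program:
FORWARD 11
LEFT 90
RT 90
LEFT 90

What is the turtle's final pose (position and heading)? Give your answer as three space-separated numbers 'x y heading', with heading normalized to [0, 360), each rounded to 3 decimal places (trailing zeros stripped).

Executing turtle program step by step:
Start: pos=(0,0), heading=0, pen down
FD 11: (0,0) -> (11,0) [heading=0, draw]
LT 90: heading 0 -> 90
RT 90: heading 90 -> 0
LT 90: heading 0 -> 90
Final: pos=(11,0), heading=90, 1 segment(s) drawn

Answer: 11 0 90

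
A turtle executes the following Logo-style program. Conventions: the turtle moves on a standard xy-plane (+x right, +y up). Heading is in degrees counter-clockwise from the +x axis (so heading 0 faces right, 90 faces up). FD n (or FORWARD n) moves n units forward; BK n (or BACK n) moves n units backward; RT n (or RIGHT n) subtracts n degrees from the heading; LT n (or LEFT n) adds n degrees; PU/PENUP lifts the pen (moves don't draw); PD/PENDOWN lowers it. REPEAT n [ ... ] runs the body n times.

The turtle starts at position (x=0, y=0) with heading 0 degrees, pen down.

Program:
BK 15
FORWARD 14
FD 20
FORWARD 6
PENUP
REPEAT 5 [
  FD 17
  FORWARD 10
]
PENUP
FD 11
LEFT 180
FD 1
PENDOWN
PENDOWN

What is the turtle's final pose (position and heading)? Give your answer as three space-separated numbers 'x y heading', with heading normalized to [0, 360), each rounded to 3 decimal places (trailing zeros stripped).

Executing turtle program step by step:
Start: pos=(0,0), heading=0, pen down
BK 15: (0,0) -> (-15,0) [heading=0, draw]
FD 14: (-15,0) -> (-1,0) [heading=0, draw]
FD 20: (-1,0) -> (19,0) [heading=0, draw]
FD 6: (19,0) -> (25,0) [heading=0, draw]
PU: pen up
REPEAT 5 [
  -- iteration 1/5 --
  FD 17: (25,0) -> (42,0) [heading=0, move]
  FD 10: (42,0) -> (52,0) [heading=0, move]
  -- iteration 2/5 --
  FD 17: (52,0) -> (69,0) [heading=0, move]
  FD 10: (69,0) -> (79,0) [heading=0, move]
  -- iteration 3/5 --
  FD 17: (79,0) -> (96,0) [heading=0, move]
  FD 10: (96,0) -> (106,0) [heading=0, move]
  -- iteration 4/5 --
  FD 17: (106,0) -> (123,0) [heading=0, move]
  FD 10: (123,0) -> (133,0) [heading=0, move]
  -- iteration 5/5 --
  FD 17: (133,0) -> (150,0) [heading=0, move]
  FD 10: (150,0) -> (160,0) [heading=0, move]
]
PU: pen up
FD 11: (160,0) -> (171,0) [heading=0, move]
LT 180: heading 0 -> 180
FD 1: (171,0) -> (170,0) [heading=180, move]
PD: pen down
PD: pen down
Final: pos=(170,0), heading=180, 4 segment(s) drawn

Answer: 170 0 180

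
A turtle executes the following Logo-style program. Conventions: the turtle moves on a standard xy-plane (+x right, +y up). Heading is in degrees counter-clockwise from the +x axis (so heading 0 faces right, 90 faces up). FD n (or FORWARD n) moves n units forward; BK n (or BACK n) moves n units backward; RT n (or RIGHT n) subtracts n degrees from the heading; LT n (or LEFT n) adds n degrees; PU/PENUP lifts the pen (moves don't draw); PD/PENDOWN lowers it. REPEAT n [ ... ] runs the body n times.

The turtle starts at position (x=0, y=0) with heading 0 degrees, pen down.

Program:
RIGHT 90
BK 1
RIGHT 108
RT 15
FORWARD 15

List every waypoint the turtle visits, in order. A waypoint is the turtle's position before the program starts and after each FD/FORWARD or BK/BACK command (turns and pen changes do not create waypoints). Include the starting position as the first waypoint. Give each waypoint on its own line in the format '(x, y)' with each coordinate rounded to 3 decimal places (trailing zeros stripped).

Executing turtle program step by step:
Start: pos=(0,0), heading=0, pen down
RT 90: heading 0 -> 270
BK 1: (0,0) -> (0,1) [heading=270, draw]
RT 108: heading 270 -> 162
RT 15: heading 162 -> 147
FD 15: (0,1) -> (-12.58,9.17) [heading=147, draw]
Final: pos=(-12.58,9.17), heading=147, 2 segment(s) drawn
Waypoints (3 total):
(0, 0)
(0, 1)
(-12.58, 9.17)

Answer: (0, 0)
(0, 1)
(-12.58, 9.17)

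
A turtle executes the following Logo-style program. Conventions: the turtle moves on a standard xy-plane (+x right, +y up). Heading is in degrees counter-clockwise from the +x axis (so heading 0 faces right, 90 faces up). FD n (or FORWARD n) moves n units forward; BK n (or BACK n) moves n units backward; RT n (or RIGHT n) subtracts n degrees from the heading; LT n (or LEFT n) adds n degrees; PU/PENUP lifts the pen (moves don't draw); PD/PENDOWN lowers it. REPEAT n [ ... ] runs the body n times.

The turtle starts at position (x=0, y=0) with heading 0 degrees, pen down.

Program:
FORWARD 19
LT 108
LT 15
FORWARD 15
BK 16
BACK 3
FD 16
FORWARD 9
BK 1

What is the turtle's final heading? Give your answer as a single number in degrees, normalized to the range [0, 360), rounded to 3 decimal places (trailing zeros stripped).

Answer: 123

Derivation:
Executing turtle program step by step:
Start: pos=(0,0), heading=0, pen down
FD 19: (0,0) -> (19,0) [heading=0, draw]
LT 108: heading 0 -> 108
LT 15: heading 108 -> 123
FD 15: (19,0) -> (10.83,12.58) [heading=123, draw]
BK 16: (10.83,12.58) -> (19.545,-0.839) [heading=123, draw]
BK 3: (19.545,-0.839) -> (21.179,-3.355) [heading=123, draw]
FD 16: (21.179,-3.355) -> (12.464,10.064) [heading=123, draw]
FD 9: (12.464,10.064) -> (7.563,17.612) [heading=123, draw]
BK 1: (7.563,17.612) -> (8.107,16.773) [heading=123, draw]
Final: pos=(8.107,16.773), heading=123, 7 segment(s) drawn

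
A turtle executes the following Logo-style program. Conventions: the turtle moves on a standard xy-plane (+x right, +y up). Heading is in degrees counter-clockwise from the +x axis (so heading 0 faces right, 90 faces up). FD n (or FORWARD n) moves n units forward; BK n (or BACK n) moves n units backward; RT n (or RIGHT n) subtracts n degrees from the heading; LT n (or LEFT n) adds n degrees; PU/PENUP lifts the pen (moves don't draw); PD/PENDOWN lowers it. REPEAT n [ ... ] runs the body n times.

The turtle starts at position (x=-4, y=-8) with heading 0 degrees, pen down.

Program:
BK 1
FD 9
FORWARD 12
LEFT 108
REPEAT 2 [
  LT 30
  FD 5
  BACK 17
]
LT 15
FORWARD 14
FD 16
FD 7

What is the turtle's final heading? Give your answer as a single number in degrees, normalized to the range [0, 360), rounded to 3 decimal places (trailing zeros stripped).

Executing turtle program step by step:
Start: pos=(-4,-8), heading=0, pen down
BK 1: (-4,-8) -> (-5,-8) [heading=0, draw]
FD 9: (-5,-8) -> (4,-8) [heading=0, draw]
FD 12: (4,-8) -> (16,-8) [heading=0, draw]
LT 108: heading 0 -> 108
REPEAT 2 [
  -- iteration 1/2 --
  LT 30: heading 108 -> 138
  FD 5: (16,-8) -> (12.284,-4.654) [heading=138, draw]
  BK 17: (12.284,-4.654) -> (24.918,-16.03) [heading=138, draw]
  -- iteration 2/2 --
  LT 30: heading 138 -> 168
  FD 5: (24.918,-16.03) -> (20.027,-14.99) [heading=168, draw]
  BK 17: (20.027,-14.99) -> (36.656,-18.525) [heading=168, draw]
]
LT 15: heading 168 -> 183
FD 14: (36.656,-18.525) -> (22.675,-19.257) [heading=183, draw]
FD 16: (22.675,-19.257) -> (6.697,-20.095) [heading=183, draw]
FD 7: (6.697,-20.095) -> (-0.294,-20.461) [heading=183, draw]
Final: pos=(-0.294,-20.461), heading=183, 10 segment(s) drawn

Answer: 183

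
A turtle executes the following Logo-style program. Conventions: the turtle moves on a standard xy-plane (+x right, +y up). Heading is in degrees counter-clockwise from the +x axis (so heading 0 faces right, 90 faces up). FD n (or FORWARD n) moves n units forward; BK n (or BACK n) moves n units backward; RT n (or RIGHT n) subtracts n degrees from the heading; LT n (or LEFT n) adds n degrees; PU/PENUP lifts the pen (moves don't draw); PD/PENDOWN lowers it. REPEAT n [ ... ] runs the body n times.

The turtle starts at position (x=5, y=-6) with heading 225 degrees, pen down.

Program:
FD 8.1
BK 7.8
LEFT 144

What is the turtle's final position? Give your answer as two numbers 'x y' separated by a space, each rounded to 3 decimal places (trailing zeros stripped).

Answer: 4.788 -6.212

Derivation:
Executing turtle program step by step:
Start: pos=(5,-6), heading=225, pen down
FD 8.1: (5,-6) -> (-0.728,-11.728) [heading=225, draw]
BK 7.8: (-0.728,-11.728) -> (4.788,-6.212) [heading=225, draw]
LT 144: heading 225 -> 9
Final: pos=(4.788,-6.212), heading=9, 2 segment(s) drawn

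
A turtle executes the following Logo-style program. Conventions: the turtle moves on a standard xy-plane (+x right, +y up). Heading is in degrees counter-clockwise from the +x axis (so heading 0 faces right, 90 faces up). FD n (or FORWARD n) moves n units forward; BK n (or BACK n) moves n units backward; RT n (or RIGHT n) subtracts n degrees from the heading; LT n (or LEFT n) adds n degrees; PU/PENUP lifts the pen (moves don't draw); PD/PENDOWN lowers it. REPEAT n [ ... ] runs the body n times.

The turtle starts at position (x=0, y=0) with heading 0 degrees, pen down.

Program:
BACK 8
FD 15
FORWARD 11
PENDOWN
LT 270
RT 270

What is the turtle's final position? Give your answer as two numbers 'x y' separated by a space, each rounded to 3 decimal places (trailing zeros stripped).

Executing turtle program step by step:
Start: pos=(0,0), heading=0, pen down
BK 8: (0,0) -> (-8,0) [heading=0, draw]
FD 15: (-8,0) -> (7,0) [heading=0, draw]
FD 11: (7,0) -> (18,0) [heading=0, draw]
PD: pen down
LT 270: heading 0 -> 270
RT 270: heading 270 -> 0
Final: pos=(18,0), heading=0, 3 segment(s) drawn

Answer: 18 0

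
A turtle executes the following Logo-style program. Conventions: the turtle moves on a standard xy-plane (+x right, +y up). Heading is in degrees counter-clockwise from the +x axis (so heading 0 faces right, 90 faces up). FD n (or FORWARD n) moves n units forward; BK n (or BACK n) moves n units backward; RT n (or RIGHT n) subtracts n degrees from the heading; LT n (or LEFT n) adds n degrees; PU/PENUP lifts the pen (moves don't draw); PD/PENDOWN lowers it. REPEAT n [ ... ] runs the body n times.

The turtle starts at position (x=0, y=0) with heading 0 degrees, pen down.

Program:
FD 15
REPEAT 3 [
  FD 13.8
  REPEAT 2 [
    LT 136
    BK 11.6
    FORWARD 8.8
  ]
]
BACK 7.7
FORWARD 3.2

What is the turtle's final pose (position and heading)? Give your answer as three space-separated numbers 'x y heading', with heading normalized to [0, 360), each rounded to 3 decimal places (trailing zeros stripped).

Answer: 16.969 -21.247 96

Derivation:
Executing turtle program step by step:
Start: pos=(0,0), heading=0, pen down
FD 15: (0,0) -> (15,0) [heading=0, draw]
REPEAT 3 [
  -- iteration 1/3 --
  FD 13.8: (15,0) -> (28.8,0) [heading=0, draw]
  REPEAT 2 [
    -- iteration 1/2 --
    LT 136: heading 0 -> 136
    BK 11.6: (28.8,0) -> (37.144,-8.058) [heading=136, draw]
    FD 8.8: (37.144,-8.058) -> (30.814,-1.945) [heading=136, draw]
    -- iteration 2/2 --
    LT 136: heading 136 -> 272
    BK 11.6: (30.814,-1.945) -> (30.409,9.648) [heading=272, draw]
    FD 8.8: (30.409,9.648) -> (30.716,0.853) [heading=272, draw]
  ]
  -- iteration 2/3 --
  FD 13.8: (30.716,0.853) -> (31.198,-12.938) [heading=272, draw]
  REPEAT 2 [
    -- iteration 1/2 --
    LT 136: heading 272 -> 48
    BK 11.6: (31.198,-12.938) -> (23.436,-21.559) [heading=48, draw]
    FD 8.8: (23.436,-21.559) -> (29.324,-15.019) [heading=48, draw]
    -- iteration 2/2 --
    LT 136: heading 48 -> 184
    BK 11.6: (29.324,-15.019) -> (40.896,-14.21) [heading=184, draw]
    FD 8.8: (40.896,-14.21) -> (32.118,-14.824) [heading=184, draw]
  ]
  -- iteration 3/3 --
  FD 13.8: (32.118,-14.824) -> (18.351,-15.786) [heading=184, draw]
  REPEAT 2 [
    -- iteration 1/2 --
    LT 136: heading 184 -> 320
    BK 11.6: (18.351,-15.786) -> (9.465,-8.33) [heading=320, draw]
    FD 8.8: (9.465,-8.33) -> (16.206,-13.987) [heading=320, draw]
    -- iteration 2/2 --
    LT 136: heading 320 -> 96
    BK 11.6: (16.206,-13.987) -> (17.419,-25.523) [heading=96, draw]
    FD 8.8: (17.419,-25.523) -> (16.499,-16.771) [heading=96, draw]
  ]
]
BK 7.7: (16.499,-16.771) -> (17.304,-24.429) [heading=96, draw]
FD 3.2: (17.304,-24.429) -> (16.969,-21.247) [heading=96, draw]
Final: pos=(16.969,-21.247), heading=96, 18 segment(s) drawn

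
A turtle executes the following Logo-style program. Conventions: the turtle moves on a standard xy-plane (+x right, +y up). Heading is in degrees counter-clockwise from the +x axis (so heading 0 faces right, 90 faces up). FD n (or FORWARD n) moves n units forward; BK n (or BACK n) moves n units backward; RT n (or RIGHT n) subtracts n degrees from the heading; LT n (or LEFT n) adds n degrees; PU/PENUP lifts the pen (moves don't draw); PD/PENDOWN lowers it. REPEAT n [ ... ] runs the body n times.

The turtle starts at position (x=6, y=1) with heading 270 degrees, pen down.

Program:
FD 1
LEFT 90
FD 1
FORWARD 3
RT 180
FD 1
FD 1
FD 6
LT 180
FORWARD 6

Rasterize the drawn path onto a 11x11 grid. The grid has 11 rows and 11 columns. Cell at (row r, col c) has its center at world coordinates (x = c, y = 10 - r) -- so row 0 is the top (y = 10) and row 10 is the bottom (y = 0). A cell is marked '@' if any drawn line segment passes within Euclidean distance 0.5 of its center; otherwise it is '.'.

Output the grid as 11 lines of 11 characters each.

Segment 0: (6,1) -> (6,0)
Segment 1: (6,0) -> (7,-0)
Segment 2: (7,-0) -> (10,-0)
Segment 3: (10,-0) -> (9,-0)
Segment 4: (9,-0) -> (8,-0)
Segment 5: (8,-0) -> (2,0)
Segment 6: (2,0) -> (8,-0)

Answer: ...........
...........
...........
...........
...........
...........
...........
...........
...........
......@....
..@@@@@@@@@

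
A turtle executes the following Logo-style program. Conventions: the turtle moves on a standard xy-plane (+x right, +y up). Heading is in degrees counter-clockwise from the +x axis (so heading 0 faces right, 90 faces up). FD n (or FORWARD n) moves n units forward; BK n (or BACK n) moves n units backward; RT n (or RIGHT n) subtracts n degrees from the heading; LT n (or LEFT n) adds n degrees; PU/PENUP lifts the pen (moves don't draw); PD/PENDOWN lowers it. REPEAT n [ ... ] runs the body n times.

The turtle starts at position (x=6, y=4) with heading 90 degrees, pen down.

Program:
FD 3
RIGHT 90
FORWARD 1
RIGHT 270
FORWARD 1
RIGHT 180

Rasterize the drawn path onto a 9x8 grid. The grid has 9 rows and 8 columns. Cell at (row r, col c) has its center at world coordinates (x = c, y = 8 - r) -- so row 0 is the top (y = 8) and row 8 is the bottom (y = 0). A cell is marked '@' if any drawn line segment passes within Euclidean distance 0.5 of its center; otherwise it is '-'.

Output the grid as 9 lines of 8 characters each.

Answer: -------@
------@@
------@-
------@-
------@-
--------
--------
--------
--------

Derivation:
Segment 0: (6,4) -> (6,7)
Segment 1: (6,7) -> (7,7)
Segment 2: (7,7) -> (7,8)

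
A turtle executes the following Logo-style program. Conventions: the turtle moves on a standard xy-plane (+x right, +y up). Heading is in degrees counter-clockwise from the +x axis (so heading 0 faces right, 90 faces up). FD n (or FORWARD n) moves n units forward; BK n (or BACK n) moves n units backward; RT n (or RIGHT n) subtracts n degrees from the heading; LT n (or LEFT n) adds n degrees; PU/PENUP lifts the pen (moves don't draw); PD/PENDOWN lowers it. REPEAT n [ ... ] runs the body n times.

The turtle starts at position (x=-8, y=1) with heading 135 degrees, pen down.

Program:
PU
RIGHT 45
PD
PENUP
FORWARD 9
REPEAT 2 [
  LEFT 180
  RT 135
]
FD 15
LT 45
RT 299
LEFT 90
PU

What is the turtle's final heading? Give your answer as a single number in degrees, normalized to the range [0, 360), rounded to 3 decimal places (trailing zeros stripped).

Executing turtle program step by step:
Start: pos=(-8,1), heading=135, pen down
PU: pen up
RT 45: heading 135 -> 90
PD: pen down
PU: pen up
FD 9: (-8,1) -> (-8,10) [heading=90, move]
REPEAT 2 [
  -- iteration 1/2 --
  LT 180: heading 90 -> 270
  RT 135: heading 270 -> 135
  -- iteration 2/2 --
  LT 180: heading 135 -> 315
  RT 135: heading 315 -> 180
]
FD 15: (-8,10) -> (-23,10) [heading=180, move]
LT 45: heading 180 -> 225
RT 299: heading 225 -> 286
LT 90: heading 286 -> 16
PU: pen up
Final: pos=(-23,10), heading=16, 0 segment(s) drawn

Answer: 16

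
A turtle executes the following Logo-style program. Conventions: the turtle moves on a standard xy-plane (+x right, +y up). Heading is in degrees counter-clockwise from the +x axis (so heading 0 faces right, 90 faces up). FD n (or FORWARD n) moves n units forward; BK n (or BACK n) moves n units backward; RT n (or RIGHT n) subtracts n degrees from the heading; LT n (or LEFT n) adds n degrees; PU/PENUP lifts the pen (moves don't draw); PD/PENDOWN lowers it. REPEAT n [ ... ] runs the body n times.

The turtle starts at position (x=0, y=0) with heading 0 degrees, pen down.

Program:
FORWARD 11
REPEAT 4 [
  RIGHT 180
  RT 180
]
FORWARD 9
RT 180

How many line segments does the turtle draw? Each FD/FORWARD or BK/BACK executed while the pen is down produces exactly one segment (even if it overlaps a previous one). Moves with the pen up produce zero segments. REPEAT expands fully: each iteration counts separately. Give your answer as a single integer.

Answer: 2

Derivation:
Executing turtle program step by step:
Start: pos=(0,0), heading=0, pen down
FD 11: (0,0) -> (11,0) [heading=0, draw]
REPEAT 4 [
  -- iteration 1/4 --
  RT 180: heading 0 -> 180
  RT 180: heading 180 -> 0
  -- iteration 2/4 --
  RT 180: heading 0 -> 180
  RT 180: heading 180 -> 0
  -- iteration 3/4 --
  RT 180: heading 0 -> 180
  RT 180: heading 180 -> 0
  -- iteration 4/4 --
  RT 180: heading 0 -> 180
  RT 180: heading 180 -> 0
]
FD 9: (11,0) -> (20,0) [heading=0, draw]
RT 180: heading 0 -> 180
Final: pos=(20,0), heading=180, 2 segment(s) drawn
Segments drawn: 2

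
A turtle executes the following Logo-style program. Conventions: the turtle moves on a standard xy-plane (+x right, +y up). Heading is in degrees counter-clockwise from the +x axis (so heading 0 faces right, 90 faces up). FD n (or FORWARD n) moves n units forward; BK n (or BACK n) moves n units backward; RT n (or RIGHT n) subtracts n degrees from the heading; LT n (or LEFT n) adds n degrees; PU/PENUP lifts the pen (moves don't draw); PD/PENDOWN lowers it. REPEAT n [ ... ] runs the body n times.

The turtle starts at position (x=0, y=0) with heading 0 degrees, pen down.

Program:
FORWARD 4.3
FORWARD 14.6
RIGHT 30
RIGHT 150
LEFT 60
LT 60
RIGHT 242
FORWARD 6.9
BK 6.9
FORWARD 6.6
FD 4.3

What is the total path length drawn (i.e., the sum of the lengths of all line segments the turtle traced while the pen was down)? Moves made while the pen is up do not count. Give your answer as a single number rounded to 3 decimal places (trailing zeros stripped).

Executing turtle program step by step:
Start: pos=(0,0), heading=0, pen down
FD 4.3: (0,0) -> (4.3,0) [heading=0, draw]
FD 14.6: (4.3,0) -> (18.9,0) [heading=0, draw]
RT 30: heading 0 -> 330
RT 150: heading 330 -> 180
LT 60: heading 180 -> 240
LT 60: heading 240 -> 300
RT 242: heading 300 -> 58
FD 6.9: (18.9,0) -> (22.556,5.852) [heading=58, draw]
BK 6.9: (22.556,5.852) -> (18.9,0) [heading=58, draw]
FD 6.6: (18.9,0) -> (22.397,5.597) [heading=58, draw]
FD 4.3: (22.397,5.597) -> (24.676,9.244) [heading=58, draw]
Final: pos=(24.676,9.244), heading=58, 6 segment(s) drawn

Segment lengths:
  seg 1: (0,0) -> (4.3,0), length = 4.3
  seg 2: (4.3,0) -> (18.9,0), length = 14.6
  seg 3: (18.9,0) -> (22.556,5.852), length = 6.9
  seg 4: (22.556,5.852) -> (18.9,0), length = 6.9
  seg 5: (18.9,0) -> (22.397,5.597), length = 6.6
  seg 6: (22.397,5.597) -> (24.676,9.244), length = 4.3
Total = 43.6

Answer: 43.6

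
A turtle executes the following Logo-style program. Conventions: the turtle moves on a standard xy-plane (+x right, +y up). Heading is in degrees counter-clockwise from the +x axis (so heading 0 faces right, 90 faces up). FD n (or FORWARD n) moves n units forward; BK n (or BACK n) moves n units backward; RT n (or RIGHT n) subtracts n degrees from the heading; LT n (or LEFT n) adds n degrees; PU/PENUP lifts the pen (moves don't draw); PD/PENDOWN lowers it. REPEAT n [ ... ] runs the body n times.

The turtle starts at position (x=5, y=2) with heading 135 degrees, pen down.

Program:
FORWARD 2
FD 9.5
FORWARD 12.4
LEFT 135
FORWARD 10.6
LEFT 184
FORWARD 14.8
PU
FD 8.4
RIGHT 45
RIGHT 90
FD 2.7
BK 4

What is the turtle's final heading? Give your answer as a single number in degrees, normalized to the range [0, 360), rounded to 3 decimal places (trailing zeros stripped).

Answer: 319

Derivation:
Executing turtle program step by step:
Start: pos=(5,2), heading=135, pen down
FD 2: (5,2) -> (3.586,3.414) [heading=135, draw]
FD 9.5: (3.586,3.414) -> (-3.132,10.132) [heading=135, draw]
FD 12.4: (-3.132,10.132) -> (-11.9,18.9) [heading=135, draw]
LT 135: heading 135 -> 270
FD 10.6: (-11.9,18.9) -> (-11.9,8.3) [heading=270, draw]
LT 184: heading 270 -> 94
FD 14.8: (-11.9,8.3) -> (-12.932,23.064) [heading=94, draw]
PU: pen up
FD 8.4: (-12.932,23.064) -> (-13.518,31.443) [heading=94, move]
RT 45: heading 94 -> 49
RT 90: heading 49 -> 319
FD 2.7: (-13.518,31.443) -> (-11.48,29.672) [heading=319, move]
BK 4: (-11.48,29.672) -> (-14.499,32.296) [heading=319, move]
Final: pos=(-14.499,32.296), heading=319, 5 segment(s) drawn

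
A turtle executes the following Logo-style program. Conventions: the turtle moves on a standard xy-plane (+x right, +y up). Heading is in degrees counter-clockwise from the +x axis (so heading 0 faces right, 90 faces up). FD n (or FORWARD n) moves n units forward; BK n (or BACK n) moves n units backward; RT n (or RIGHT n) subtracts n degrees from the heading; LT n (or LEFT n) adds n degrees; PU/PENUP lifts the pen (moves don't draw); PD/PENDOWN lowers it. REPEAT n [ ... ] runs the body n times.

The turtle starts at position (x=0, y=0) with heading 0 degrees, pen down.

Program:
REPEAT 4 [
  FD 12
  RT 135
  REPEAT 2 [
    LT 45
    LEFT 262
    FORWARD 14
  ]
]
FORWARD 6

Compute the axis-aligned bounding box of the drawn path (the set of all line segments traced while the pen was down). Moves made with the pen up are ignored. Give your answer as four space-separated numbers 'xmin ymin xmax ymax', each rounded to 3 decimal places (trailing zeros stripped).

Answer: -23.23 -10.431 12 24.689

Derivation:
Executing turtle program step by step:
Start: pos=(0,0), heading=0, pen down
REPEAT 4 [
  -- iteration 1/4 --
  FD 12: (0,0) -> (12,0) [heading=0, draw]
  RT 135: heading 0 -> 225
  REPEAT 2 [
    -- iteration 1/2 --
    LT 45: heading 225 -> 270
    LT 262: heading 270 -> 172
    FD 14: (12,0) -> (-1.864,1.948) [heading=172, draw]
    -- iteration 2/2 --
    LT 45: heading 172 -> 217
    LT 262: heading 217 -> 119
    FD 14: (-1.864,1.948) -> (-8.651,14.193) [heading=119, draw]
  ]
  -- iteration 2/4 --
  FD 12: (-8.651,14.193) -> (-14.469,24.689) [heading=119, draw]
  RT 135: heading 119 -> 344
  REPEAT 2 [
    -- iteration 1/2 --
    LT 45: heading 344 -> 29
    LT 262: heading 29 -> 291
    FD 14: (-14.469,24.689) -> (-9.452,11.618) [heading=291, draw]
    -- iteration 2/2 --
    LT 45: heading 291 -> 336
    LT 262: heading 336 -> 238
    FD 14: (-9.452,11.618) -> (-16.871,-0.254) [heading=238, draw]
  ]
  -- iteration 3/4 --
  FD 12: (-16.871,-0.254) -> (-23.23,-10.431) [heading=238, draw]
  RT 135: heading 238 -> 103
  REPEAT 2 [
    -- iteration 1/2 --
    LT 45: heading 103 -> 148
    LT 262: heading 148 -> 50
    FD 14: (-23.23,-10.431) -> (-14.231,0.294) [heading=50, draw]
    -- iteration 2/2 --
    LT 45: heading 50 -> 95
    LT 262: heading 95 -> 357
    FD 14: (-14.231,0.294) -> (-0.25,-0.439) [heading=357, draw]
  ]
  -- iteration 4/4 --
  FD 12: (-0.25,-0.439) -> (11.734,-1.067) [heading=357, draw]
  RT 135: heading 357 -> 222
  REPEAT 2 [
    -- iteration 1/2 --
    LT 45: heading 222 -> 267
    LT 262: heading 267 -> 169
    FD 14: (11.734,-1.067) -> (-2.009,1.604) [heading=169, draw]
    -- iteration 2/2 --
    LT 45: heading 169 -> 214
    LT 262: heading 214 -> 116
    FD 14: (-2.009,1.604) -> (-8.146,14.187) [heading=116, draw]
  ]
]
FD 6: (-8.146,14.187) -> (-10.776,19.58) [heading=116, draw]
Final: pos=(-10.776,19.58), heading=116, 13 segment(s) drawn

Segment endpoints: x in {-23.23, -16.871, -14.469, -14.231, -10.776, -9.452, -8.651, -8.146, -2.009, -1.864, -0.25, 0, 11.734, 12}, y in {-10.431, -1.067, -0.439, -0.254, 0, 0.294, 1.604, 1.948, 11.618, 14.187, 14.193, 19.58, 24.689}
xmin=-23.23, ymin=-10.431, xmax=12, ymax=24.689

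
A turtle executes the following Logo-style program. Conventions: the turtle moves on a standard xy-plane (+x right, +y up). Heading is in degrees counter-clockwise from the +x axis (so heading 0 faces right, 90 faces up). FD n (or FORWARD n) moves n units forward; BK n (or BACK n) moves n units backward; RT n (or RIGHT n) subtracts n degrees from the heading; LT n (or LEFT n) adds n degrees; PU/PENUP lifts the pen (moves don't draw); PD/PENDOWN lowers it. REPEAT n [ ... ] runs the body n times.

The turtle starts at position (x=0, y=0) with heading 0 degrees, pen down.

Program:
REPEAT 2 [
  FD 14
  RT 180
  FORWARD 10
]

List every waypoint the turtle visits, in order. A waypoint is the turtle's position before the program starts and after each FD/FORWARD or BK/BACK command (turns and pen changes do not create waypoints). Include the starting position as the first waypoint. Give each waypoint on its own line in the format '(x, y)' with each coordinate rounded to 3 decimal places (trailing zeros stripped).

Executing turtle program step by step:
Start: pos=(0,0), heading=0, pen down
REPEAT 2 [
  -- iteration 1/2 --
  FD 14: (0,0) -> (14,0) [heading=0, draw]
  RT 180: heading 0 -> 180
  FD 10: (14,0) -> (4,0) [heading=180, draw]
  -- iteration 2/2 --
  FD 14: (4,0) -> (-10,0) [heading=180, draw]
  RT 180: heading 180 -> 0
  FD 10: (-10,0) -> (0,0) [heading=0, draw]
]
Final: pos=(0,0), heading=0, 4 segment(s) drawn
Waypoints (5 total):
(0, 0)
(14, 0)
(4, 0)
(-10, 0)
(0, 0)

Answer: (0, 0)
(14, 0)
(4, 0)
(-10, 0)
(0, 0)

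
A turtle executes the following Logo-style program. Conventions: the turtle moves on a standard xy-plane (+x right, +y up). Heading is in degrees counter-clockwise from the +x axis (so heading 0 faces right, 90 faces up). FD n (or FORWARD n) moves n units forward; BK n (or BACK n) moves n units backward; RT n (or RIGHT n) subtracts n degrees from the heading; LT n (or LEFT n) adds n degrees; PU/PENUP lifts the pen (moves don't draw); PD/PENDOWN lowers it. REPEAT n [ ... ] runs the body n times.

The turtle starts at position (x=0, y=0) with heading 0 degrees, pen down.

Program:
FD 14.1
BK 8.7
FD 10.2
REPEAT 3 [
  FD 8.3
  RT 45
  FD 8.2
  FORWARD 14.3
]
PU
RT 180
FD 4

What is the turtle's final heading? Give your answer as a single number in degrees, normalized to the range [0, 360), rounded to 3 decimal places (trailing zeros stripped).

Answer: 45

Derivation:
Executing turtle program step by step:
Start: pos=(0,0), heading=0, pen down
FD 14.1: (0,0) -> (14.1,0) [heading=0, draw]
BK 8.7: (14.1,0) -> (5.4,0) [heading=0, draw]
FD 10.2: (5.4,0) -> (15.6,0) [heading=0, draw]
REPEAT 3 [
  -- iteration 1/3 --
  FD 8.3: (15.6,0) -> (23.9,0) [heading=0, draw]
  RT 45: heading 0 -> 315
  FD 8.2: (23.9,0) -> (29.698,-5.798) [heading=315, draw]
  FD 14.3: (29.698,-5.798) -> (39.81,-15.91) [heading=315, draw]
  -- iteration 2/3 --
  FD 8.3: (39.81,-15.91) -> (45.679,-21.779) [heading=315, draw]
  RT 45: heading 315 -> 270
  FD 8.2: (45.679,-21.779) -> (45.679,-29.979) [heading=270, draw]
  FD 14.3: (45.679,-29.979) -> (45.679,-44.279) [heading=270, draw]
  -- iteration 3/3 --
  FD 8.3: (45.679,-44.279) -> (45.679,-52.579) [heading=270, draw]
  RT 45: heading 270 -> 225
  FD 8.2: (45.679,-52.579) -> (39.881,-58.377) [heading=225, draw]
  FD 14.3: (39.881,-58.377) -> (29.769,-68.489) [heading=225, draw]
]
PU: pen up
RT 180: heading 225 -> 45
FD 4: (29.769,-68.489) -> (32.597,-65.66) [heading=45, move]
Final: pos=(32.597,-65.66), heading=45, 12 segment(s) drawn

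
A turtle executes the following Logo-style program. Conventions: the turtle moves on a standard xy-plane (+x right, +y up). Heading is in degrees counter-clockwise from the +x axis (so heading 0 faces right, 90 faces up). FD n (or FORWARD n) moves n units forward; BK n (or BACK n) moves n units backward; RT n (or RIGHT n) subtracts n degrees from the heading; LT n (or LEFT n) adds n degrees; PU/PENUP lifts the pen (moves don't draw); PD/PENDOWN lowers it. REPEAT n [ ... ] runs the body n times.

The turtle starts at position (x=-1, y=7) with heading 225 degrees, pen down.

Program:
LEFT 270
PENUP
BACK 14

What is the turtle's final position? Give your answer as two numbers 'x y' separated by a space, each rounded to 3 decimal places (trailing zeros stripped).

Answer: 8.899 -2.899

Derivation:
Executing turtle program step by step:
Start: pos=(-1,7), heading=225, pen down
LT 270: heading 225 -> 135
PU: pen up
BK 14: (-1,7) -> (8.899,-2.899) [heading=135, move]
Final: pos=(8.899,-2.899), heading=135, 0 segment(s) drawn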